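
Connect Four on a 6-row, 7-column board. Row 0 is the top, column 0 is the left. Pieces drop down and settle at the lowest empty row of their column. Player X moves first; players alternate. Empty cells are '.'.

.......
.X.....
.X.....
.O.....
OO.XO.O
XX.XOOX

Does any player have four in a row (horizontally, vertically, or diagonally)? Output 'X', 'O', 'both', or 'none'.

none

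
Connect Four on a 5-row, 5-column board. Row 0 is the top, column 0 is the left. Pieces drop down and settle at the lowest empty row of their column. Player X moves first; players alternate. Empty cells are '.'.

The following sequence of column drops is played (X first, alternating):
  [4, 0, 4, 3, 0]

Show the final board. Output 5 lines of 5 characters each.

Answer: .....
.....
.....
X...X
O..OX

Derivation:
Move 1: X drops in col 4, lands at row 4
Move 2: O drops in col 0, lands at row 4
Move 3: X drops in col 4, lands at row 3
Move 4: O drops in col 3, lands at row 4
Move 5: X drops in col 0, lands at row 3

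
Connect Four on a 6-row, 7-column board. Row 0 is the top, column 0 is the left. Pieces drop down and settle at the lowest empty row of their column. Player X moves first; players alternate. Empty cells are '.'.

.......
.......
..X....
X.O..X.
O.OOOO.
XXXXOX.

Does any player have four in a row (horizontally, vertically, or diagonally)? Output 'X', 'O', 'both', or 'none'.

both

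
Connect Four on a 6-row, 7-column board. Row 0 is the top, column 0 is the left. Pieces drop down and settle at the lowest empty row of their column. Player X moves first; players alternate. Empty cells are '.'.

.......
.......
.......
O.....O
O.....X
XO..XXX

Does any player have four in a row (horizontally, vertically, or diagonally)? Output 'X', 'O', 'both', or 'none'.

none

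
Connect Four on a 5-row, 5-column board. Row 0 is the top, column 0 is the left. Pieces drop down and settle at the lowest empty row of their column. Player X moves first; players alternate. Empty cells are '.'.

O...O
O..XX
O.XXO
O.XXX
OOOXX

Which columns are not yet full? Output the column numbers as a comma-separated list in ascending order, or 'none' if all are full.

Answer: 1,2,3

Derivation:
col 0: top cell = 'O' → FULL
col 1: top cell = '.' → open
col 2: top cell = '.' → open
col 3: top cell = '.' → open
col 4: top cell = 'O' → FULL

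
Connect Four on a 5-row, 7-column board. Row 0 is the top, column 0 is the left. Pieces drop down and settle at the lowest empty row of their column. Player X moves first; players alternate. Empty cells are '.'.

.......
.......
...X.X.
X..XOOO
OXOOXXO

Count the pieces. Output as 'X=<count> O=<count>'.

X=7 O=7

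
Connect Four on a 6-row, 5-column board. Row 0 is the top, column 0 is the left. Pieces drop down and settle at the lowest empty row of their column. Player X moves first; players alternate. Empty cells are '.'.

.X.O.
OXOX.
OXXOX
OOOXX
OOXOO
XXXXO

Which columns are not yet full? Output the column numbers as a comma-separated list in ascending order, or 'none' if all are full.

Answer: 0,2,4

Derivation:
col 0: top cell = '.' → open
col 1: top cell = 'X' → FULL
col 2: top cell = '.' → open
col 3: top cell = 'O' → FULL
col 4: top cell = '.' → open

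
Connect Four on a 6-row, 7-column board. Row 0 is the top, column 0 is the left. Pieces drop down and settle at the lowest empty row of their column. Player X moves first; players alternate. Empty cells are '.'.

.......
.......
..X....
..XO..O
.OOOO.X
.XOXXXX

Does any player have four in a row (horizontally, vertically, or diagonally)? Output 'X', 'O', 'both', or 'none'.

both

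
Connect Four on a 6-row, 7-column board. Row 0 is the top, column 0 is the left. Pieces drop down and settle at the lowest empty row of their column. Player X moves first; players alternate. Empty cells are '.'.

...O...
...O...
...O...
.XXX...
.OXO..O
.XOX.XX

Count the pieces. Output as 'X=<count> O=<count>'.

X=8 O=7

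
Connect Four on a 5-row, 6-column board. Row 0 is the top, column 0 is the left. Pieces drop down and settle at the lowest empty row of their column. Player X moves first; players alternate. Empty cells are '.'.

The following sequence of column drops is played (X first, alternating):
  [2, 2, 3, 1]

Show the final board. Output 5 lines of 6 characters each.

Answer: ......
......
......
..O...
.OXX..

Derivation:
Move 1: X drops in col 2, lands at row 4
Move 2: O drops in col 2, lands at row 3
Move 3: X drops in col 3, lands at row 4
Move 4: O drops in col 1, lands at row 4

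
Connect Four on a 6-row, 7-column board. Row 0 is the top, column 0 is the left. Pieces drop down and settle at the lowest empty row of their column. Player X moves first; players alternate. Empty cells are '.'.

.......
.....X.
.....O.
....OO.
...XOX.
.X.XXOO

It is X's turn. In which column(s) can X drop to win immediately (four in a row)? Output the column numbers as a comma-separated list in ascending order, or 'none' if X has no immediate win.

Answer: 2

Derivation:
col 0: drop X → no win
col 1: drop X → no win
col 2: drop X → WIN!
col 3: drop X → no win
col 4: drop X → no win
col 5: drop X → no win
col 6: drop X → no win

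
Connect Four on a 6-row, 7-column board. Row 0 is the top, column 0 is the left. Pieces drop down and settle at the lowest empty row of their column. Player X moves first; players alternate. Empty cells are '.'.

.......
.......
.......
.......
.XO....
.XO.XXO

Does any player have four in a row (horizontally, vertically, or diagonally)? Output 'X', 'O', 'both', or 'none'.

none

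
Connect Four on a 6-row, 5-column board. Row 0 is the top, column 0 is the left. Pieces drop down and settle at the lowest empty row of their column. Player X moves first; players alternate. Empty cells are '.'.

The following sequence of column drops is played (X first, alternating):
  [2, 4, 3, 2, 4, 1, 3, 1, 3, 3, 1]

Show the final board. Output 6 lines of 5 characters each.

Move 1: X drops in col 2, lands at row 5
Move 2: O drops in col 4, lands at row 5
Move 3: X drops in col 3, lands at row 5
Move 4: O drops in col 2, lands at row 4
Move 5: X drops in col 4, lands at row 4
Move 6: O drops in col 1, lands at row 5
Move 7: X drops in col 3, lands at row 4
Move 8: O drops in col 1, lands at row 4
Move 9: X drops in col 3, lands at row 3
Move 10: O drops in col 3, lands at row 2
Move 11: X drops in col 1, lands at row 3

Answer: .....
.....
...O.
.X.X.
.OOXX
.OXXO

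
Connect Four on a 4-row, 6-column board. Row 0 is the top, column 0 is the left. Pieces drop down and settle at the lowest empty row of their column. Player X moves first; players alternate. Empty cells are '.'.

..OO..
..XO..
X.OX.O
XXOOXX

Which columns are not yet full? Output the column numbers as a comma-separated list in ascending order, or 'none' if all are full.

col 0: top cell = '.' → open
col 1: top cell = '.' → open
col 2: top cell = 'O' → FULL
col 3: top cell = 'O' → FULL
col 4: top cell = '.' → open
col 5: top cell = '.' → open

Answer: 0,1,4,5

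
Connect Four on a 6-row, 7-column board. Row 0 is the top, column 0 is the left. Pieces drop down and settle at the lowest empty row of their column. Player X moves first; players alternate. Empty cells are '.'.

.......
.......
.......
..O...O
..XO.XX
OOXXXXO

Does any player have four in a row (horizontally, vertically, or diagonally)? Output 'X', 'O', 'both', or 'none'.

X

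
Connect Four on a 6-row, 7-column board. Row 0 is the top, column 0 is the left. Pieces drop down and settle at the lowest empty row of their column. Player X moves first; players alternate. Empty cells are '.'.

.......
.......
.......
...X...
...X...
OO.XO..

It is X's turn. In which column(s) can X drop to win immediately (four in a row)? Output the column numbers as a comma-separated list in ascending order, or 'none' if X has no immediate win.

Answer: 3

Derivation:
col 0: drop X → no win
col 1: drop X → no win
col 2: drop X → no win
col 3: drop X → WIN!
col 4: drop X → no win
col 5: drop X → no win
col 6: drop X → no win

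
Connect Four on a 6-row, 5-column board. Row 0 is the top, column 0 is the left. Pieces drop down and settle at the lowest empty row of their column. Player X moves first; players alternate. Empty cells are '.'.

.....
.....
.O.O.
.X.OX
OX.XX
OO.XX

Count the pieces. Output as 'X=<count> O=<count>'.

X=7 O=6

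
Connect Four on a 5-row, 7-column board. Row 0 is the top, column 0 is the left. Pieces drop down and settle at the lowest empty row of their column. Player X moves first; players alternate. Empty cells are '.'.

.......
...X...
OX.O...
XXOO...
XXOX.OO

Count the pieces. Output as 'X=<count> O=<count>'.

X=7 O=7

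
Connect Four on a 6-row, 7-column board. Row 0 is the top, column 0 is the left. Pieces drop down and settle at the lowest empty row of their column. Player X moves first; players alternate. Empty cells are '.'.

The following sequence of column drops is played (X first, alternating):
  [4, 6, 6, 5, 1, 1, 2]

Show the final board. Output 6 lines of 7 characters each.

Move 1: X drops in col 4, lands at row 5
Move 2: O drops in col 6, lands at row 5
Move 3: X drops in col 6, lands at row 4
Move 4: O drops in col 5, lands at row 5
Move 5: X drops in col 1, lands at row 5
Move 6: O drops in col 1, lands at row 4
Move 7: X drops in col 2, lands at row 5

Answer: .......
.......
.......
.......
.O....X
.XX.XOO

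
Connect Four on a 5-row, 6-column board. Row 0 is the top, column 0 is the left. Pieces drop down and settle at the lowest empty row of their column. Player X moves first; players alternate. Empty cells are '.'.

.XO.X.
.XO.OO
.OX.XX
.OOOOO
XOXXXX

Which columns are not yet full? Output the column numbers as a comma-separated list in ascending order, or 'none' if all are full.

col 0: top cell = '.' → open
col 1: top cell = 'X' → FULL
col 2: top cell = 'O' → FULL
col 3: top cell = '.' → open
col 4: top cell = 'X' → FULL
col 5: top cell = '.' → open

Answer: 0,3,5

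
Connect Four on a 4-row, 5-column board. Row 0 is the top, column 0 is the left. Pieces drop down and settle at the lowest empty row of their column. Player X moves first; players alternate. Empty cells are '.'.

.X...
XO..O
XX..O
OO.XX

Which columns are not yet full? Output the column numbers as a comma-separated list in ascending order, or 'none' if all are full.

col 0: top cell = '.' → open
col 1: top cell = 'X' → FULL
col 2: top cell = '.' → open
col 3: top cell = '.' → open
col 4: top cell = '.' → open

Answer: 0,2,3,4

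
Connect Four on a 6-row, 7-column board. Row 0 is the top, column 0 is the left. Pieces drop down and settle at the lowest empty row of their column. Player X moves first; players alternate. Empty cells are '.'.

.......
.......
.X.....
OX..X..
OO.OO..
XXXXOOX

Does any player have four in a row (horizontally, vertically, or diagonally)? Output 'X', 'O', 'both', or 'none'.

X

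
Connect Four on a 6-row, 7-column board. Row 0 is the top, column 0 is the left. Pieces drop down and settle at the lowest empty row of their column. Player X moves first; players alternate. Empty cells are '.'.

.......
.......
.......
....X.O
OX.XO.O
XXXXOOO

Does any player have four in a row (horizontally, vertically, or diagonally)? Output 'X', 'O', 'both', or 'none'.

X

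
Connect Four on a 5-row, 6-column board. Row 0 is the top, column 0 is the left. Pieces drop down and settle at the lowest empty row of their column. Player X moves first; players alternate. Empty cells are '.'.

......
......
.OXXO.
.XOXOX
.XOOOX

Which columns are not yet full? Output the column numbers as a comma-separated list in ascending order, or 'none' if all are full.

col 0: top cell = '.' → open
col 1: top cell = '.' → open
col 2: top cell = '.' → open
col 3: top cell = '.' → open
col 4: top cell = '.' → open
col 5: top cell = '.' → open

Answer: 0,1,2,3,4,5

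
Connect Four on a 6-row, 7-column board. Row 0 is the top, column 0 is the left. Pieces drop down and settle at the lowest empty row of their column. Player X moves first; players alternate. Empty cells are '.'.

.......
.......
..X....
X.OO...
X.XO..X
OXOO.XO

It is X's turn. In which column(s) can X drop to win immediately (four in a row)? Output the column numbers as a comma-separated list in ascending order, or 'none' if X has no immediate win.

Answer: none

Derivation:
col 0: drop X → no win
col 1: drop X → no win
col 2: drop X → no win
col 3: drop X → no win
col 4: drop X → no win
col 5: drop X → no win
col 6: drop X → no win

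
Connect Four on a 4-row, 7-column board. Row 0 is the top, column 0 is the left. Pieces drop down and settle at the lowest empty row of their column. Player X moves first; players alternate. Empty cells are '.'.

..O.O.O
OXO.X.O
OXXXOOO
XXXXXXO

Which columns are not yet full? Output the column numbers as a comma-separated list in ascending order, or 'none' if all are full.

col 0: top cell = '.' → open
col 1: top cell = '.' → open
col 2: top cell = 'O' → FULL
col 3: top cell = '.' → open
col 4: top cell = 'O' → FULL
col 5: top cell = '.' → open
col 6: top cell = 'O' → FULL

Answer: 0,1,3,5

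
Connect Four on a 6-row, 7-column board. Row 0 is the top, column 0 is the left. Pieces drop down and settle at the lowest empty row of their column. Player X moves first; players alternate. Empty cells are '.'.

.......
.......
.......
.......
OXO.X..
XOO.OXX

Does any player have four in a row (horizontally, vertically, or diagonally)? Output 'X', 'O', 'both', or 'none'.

none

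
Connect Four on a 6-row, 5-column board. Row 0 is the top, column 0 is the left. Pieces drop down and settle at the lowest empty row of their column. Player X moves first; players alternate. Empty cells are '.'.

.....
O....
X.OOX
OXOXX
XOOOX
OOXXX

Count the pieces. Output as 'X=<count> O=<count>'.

X=10 O=10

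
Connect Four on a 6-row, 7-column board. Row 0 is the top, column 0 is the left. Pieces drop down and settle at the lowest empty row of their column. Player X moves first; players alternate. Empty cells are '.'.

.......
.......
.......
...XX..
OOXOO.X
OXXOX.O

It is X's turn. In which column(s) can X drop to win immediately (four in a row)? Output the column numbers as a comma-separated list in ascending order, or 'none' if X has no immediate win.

Answer: 4

Derivation:
col 0: drop X → no win
col 1: drop X → no win
col 2: drop X → no win
col 3: drop X → no win
col 4: drop X → WIN!
col 5: drop X → no win
col 6: drop X → no win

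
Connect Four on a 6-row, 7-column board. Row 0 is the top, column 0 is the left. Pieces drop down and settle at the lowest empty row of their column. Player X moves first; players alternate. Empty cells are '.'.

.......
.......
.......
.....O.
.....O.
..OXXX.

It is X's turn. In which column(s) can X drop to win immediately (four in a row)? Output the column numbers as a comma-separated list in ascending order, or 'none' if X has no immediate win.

col 0: drop X → no win
col 1: drop X → no win
col 2: drop X → no win
col 3: drop X → no win
col 4: drop X → no win
col 5: drop X → no win
col 6: drop X → WIN!

Answer: 6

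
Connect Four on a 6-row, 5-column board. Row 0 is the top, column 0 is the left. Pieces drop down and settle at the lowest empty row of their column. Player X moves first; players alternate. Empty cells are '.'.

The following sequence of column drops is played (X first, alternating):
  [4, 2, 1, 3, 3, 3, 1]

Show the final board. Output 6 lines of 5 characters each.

Move 1: X drops in col 4, lands at row 5
Move 2: O drops in col 2, lands at row 5
Move 3: X drops in col 1, lands at row 5
Move 4: O drops in col 3, lands at row 5
Move 5: X drops in col 3, lands at row 4
Move 6: O drops in col 3, lands at row 3
Move 7: X drops in col 1, lands at row 4

Answer: .....
.....
.....
...O.
.X.X.
.XOOX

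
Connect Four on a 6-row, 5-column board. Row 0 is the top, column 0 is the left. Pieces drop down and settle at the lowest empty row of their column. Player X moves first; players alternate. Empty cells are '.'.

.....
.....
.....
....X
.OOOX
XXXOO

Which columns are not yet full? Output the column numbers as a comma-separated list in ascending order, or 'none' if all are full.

col 0: top cell = '.' → open
col 1: top cell = '.' → open
col 2: top cell = '.' → open
col 3: top cell = '.' → open
col 4: top cell = '.' → open

Answer: 0,1,2,3,4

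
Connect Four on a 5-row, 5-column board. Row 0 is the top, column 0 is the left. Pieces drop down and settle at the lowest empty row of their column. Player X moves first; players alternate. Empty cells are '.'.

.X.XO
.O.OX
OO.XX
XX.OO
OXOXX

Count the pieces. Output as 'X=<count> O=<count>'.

X=10 O=9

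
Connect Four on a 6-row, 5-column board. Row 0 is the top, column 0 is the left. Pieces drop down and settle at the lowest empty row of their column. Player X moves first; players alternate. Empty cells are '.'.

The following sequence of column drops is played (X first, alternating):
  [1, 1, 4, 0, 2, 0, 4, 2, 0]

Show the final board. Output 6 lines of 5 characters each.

Move 1: X drops in col 1, lands at row 5
Move 2: O drops in col 1, lands at row 4
Move 3: X drops in col 4, lands at row 5
Move 4: O drops in col 0, lands at row 5
Move 5: X drops in col 2, lands at row 5
Move 6: O drops in col 0, lands at row 4
Move 7: X drops in col 4, lands at row 4
Move 8: O drops in col 2, lands at row 4
Move 9: X drops in col 0, lands at row 3

Answer: .....
.....
.....
X....
OOO.X
OXX.X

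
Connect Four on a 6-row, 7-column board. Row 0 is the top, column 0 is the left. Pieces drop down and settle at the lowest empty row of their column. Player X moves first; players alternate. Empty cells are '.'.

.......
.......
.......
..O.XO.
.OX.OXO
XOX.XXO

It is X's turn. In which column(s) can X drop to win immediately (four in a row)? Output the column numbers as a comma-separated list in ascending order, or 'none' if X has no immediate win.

col 0: drop X → no win
col 1: drop X → no win
col 2: drop X → no win
col 3: drop X → WIN!
col 4: drop X → no win
col 5: drop X → no win
col 6: drop X → no win

Answer: 3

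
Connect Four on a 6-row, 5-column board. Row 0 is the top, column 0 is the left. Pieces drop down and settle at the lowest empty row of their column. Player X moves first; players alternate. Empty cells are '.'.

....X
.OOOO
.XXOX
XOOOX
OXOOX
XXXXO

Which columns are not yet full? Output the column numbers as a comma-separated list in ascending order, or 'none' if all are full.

Answer: 0,1,2,3

Derivation:
col 0: top cell = '.' → open
col 1: top cell = '.' → open
col 2: top cell = '.' → open
col 3: top cell = '.' → open
col 4: top cell = 'X' → FULL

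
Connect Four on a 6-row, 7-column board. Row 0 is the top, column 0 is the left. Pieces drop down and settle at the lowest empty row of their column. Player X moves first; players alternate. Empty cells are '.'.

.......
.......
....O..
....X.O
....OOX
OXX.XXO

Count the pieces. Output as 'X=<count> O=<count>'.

X=6 O=6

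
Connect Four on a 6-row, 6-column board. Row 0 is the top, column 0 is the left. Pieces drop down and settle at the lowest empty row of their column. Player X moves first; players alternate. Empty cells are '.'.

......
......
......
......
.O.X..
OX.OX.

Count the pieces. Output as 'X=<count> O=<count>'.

X=3 O=3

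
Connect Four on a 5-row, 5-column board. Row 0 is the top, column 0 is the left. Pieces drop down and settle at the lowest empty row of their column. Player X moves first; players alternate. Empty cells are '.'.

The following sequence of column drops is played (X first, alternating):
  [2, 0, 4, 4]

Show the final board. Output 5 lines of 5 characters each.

Answer: .....
.....
.....
....O
O.X.X

Derivation:
Move 1: X drops in col 2, lands at row 4
Move 2: O drops in col 0, lands at row 4
Move 3: X drops in col 4, lands at row 4
Move 4: O drops in col 4, lands at row 3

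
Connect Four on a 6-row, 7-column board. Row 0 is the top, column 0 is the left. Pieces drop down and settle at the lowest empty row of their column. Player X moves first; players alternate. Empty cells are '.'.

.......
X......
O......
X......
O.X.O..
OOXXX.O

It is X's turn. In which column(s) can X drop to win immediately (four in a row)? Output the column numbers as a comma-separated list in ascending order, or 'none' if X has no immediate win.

Answer: 5

Derivation:
col 0: drop X → no win
col 1: drop X → no win
col 2: drop X → no win
col 3: drop X → no win
col 4: drop X → no win
col 5: drop X → WIN!
col 6: drop X → no win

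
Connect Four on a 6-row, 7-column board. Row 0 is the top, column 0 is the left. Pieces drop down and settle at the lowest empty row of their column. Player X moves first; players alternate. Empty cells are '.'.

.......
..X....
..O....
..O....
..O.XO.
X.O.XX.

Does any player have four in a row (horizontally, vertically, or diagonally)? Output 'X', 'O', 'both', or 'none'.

O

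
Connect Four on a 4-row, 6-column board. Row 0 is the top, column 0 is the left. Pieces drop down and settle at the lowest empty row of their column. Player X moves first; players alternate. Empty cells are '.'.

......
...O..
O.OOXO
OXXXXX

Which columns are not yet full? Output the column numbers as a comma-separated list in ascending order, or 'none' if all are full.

col 0: top cell = '.' → open
col 1: top cell = '.' → open
col 2: top cell = '.' → open
col 3: top cell = '.' → open
col 4: top cell = '.' → open
col 5: top cell = '.' → open

Answer: 0,1,2,3,4,5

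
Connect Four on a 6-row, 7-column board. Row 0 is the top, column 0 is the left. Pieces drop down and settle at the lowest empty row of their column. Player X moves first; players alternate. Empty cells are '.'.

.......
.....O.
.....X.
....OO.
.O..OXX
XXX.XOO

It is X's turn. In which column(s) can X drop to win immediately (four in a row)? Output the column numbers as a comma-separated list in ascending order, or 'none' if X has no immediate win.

Answer: 3

Derivation:
col 0: drop X → no win
col 1: drop X → no win
col 2: drop X → no win
col 3: drop X → WIN!
col 4: drop X → no win
col 5: drop X → no win
col 6: drop X → no win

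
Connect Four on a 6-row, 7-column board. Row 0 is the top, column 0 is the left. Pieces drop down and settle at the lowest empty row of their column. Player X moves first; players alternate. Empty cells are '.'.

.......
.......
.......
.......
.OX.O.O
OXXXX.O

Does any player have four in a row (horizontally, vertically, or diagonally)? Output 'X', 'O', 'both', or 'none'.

X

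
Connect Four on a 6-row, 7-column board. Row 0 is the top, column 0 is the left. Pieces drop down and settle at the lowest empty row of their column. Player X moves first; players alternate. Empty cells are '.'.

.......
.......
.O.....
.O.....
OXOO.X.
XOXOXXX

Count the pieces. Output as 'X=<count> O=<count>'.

X=7 O=7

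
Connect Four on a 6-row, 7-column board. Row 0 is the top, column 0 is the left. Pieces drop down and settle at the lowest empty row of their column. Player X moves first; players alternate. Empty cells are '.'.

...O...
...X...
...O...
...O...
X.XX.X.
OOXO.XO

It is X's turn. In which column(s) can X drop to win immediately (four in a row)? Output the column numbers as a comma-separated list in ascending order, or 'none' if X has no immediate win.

col 0: drop X → no win
col 1: drop X → WIN!
col 2: drop X → no win
col 4: drop X → no win
col 5: drop X → no win
col 6: drop X → no win

Answer: 1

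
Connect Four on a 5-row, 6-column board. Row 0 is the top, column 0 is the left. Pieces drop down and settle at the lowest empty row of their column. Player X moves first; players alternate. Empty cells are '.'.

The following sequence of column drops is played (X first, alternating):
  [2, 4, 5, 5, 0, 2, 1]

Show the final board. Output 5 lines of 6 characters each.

Answer: ......
......
......
..O..O
XXX.OX

Derivation:
Move 1: X drops in col 2, lands at row 4
Move 2: O drops in col 4, lands at row 4
Move 3: X drops in col 5, lands at row 4
Move 4: O drops in col 5, lands at row 3
Move 5: X drops in col 0, lands at row 4
Move 6: O drops in col 2, lands at row 3
Move 7: X drops in col 1, lands at row 4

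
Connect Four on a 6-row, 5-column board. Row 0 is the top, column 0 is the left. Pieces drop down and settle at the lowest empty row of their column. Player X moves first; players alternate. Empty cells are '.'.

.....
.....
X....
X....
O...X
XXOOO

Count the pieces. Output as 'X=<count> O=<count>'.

X=5 O=4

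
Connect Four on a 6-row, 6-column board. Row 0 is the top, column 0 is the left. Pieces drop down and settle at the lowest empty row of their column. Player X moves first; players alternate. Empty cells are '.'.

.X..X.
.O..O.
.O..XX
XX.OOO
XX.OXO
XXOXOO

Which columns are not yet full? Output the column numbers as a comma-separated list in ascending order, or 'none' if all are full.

Answer: 0,2,3,5

Derivation:
col 0: top cell = '.' → open
col 1: top cell = 'X' → FULL
col 2: top cell = '.' → open
col 3: top cell = '.' → open
col 4: top cell = 'X' → FULL
col 5: top cell = '.' → open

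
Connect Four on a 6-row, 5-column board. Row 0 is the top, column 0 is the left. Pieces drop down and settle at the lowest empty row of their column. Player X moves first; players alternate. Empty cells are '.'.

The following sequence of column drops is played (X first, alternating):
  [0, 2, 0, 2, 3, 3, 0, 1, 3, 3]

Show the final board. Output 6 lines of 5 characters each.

Answer: .....
.....
...O.
X..X.
X.OO.
XOOX.

Derivation:
Move 1: X drops in col 0, lands at row 5
Move 2: O drops in col 2, lands at row 5
Move 3: X drops in col 0, lands at row 4
Move 4: O drops in col 2, lands at row 4
Move 5: X drops in col 3, lands at row 5
Move 6: O drops in col 3, lands at row 4
Move 7: X drops in col 0, lands at row 3
Move 8: O drops in col 1, lands at row 5
Move 9: X drops in col 3, lands at row 3
Move 10: O drops in col 3, lands at row 2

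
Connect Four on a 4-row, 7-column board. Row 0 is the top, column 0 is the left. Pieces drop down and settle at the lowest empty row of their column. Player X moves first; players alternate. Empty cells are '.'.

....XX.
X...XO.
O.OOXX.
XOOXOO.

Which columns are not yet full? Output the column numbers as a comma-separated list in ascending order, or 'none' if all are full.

Answer: 0,1,2,3,6

Derivation:
col 0: top cell = '.' → open
col 1: top cell = '.' → open
col 2: top cell = '.' → open
col 3: top cell = '.' → open
col 4: top cell = 'X' → FULL
col 5: top cell = 'X' → FULL
col 6: top cell = '.' → open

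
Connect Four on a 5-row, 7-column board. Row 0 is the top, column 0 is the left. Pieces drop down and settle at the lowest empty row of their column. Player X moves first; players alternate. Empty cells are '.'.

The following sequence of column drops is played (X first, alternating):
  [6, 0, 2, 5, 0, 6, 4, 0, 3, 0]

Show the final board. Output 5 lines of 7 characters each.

Move 1: X drops in col 6, lands at row 4
Move 2: O drops in col 0, lands at row 4
Move 3: X drops in col 2, lands at row 4
Move 4: O drops in col 5, lands at row 4
Move 5: X drops in col 0, lands at row 3
Move 6: O drops in col 6, lands at row 3
Move 7: X drops in col 4, lands at row 4
Move 8: O drops in col 0, lands at row 2
Move 9: X drops in col 3, lands at row 4
Move 10: O drops in col 0, lands at row 1

Answer: .......
O......
O......
X.....O
O.XXXOX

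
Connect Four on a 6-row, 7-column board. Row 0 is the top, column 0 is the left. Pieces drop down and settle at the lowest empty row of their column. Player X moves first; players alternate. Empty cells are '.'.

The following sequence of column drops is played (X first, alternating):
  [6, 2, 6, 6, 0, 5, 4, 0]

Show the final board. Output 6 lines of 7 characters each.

Answer: .......
.......
.......
......O
O.....X
X.O.XOX

Derivation:
Move 1: X drops in col 6, lands at row 5
Move 2: O drops in col 2, lands at row 5
Move 3: X drops in col 6, lands at row 4
Move 4: O drops in col 6, lands at row 3
Move 5: X drops in col 0, lands at row 5
Move 6: O drops in col 5, lands at row 5
Move 7: X drops in col 4, lands at row 5
Move 8: O drops in col 0, lands at row 4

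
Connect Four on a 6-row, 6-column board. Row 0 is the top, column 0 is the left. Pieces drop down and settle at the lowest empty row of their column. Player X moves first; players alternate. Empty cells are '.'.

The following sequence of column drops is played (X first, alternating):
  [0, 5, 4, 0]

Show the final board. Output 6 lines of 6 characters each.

Answer: ......
......
......
......
O.....
X...XO

Derivation:
Move 1: X drops in col 0, lands at row 5
Move 2: O drops in col 5, lands at row 5
Move 3: X drops in col 4, lands at row 5
Move 4: O drops in col 0, lands at row 4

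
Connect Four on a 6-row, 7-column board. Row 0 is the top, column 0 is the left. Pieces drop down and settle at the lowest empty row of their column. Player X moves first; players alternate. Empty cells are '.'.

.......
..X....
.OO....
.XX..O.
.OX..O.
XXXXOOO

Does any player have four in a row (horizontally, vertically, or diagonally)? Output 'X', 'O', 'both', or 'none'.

X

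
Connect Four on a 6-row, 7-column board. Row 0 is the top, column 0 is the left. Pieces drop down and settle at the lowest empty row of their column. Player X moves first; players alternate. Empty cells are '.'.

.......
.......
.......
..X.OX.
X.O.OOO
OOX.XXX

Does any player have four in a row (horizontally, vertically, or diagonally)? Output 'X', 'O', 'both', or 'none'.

none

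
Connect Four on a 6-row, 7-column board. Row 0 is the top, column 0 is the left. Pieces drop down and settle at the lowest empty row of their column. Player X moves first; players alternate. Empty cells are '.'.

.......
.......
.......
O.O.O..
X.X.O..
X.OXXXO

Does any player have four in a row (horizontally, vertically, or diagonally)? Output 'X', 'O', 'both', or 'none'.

none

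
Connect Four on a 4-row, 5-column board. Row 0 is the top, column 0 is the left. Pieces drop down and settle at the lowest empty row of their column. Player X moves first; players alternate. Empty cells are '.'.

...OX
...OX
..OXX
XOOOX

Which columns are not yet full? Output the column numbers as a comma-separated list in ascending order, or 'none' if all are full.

Answer: 0,1,2

Derivation:
col 0: top cell = '.' → open
col 1: top cell = '.' → open
col 2: top cell = '.' → open
col 3: top cell = 'O' → FULL
col 4: top cell = 'X' → FULL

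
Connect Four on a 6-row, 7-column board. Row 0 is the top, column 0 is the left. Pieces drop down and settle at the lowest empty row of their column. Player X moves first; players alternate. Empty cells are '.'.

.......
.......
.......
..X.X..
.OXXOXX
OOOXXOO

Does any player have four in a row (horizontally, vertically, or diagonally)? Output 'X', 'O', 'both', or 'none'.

none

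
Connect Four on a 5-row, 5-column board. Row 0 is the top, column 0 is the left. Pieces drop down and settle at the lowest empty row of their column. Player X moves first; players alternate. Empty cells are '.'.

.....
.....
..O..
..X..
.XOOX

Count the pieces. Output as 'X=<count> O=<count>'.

X=3 O=3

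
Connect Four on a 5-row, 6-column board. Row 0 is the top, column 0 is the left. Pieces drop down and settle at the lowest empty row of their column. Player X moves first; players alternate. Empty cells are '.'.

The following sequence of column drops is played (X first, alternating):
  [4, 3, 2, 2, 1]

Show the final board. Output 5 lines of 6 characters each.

Answer: ......
......
......
..O...
.XXOX.

Derivation:
Move 1: X drops in col 4, lands at row 4
Move 2: O drops in col 3, lands at row 4
Move 3: X drops in col 2, lands at row 4
Move 4: O drops in col 2, lands at row 3
Move 5: X drops in col 1, lands at row 4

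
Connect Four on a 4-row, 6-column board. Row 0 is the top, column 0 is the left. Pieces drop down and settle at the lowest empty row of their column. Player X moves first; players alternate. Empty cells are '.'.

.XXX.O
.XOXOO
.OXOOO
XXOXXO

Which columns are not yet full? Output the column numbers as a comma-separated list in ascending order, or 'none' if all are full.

Answer: 0,4

Derivation:
col 0: top cell = '.' → open
col 1: top cell = 'X' → FULL
col 2: top cell = 'X' → FULL
col 3: top cell = 'X' → FULL
col 4: top cell = '.' → open
col 5: top cell = 'O' → FULL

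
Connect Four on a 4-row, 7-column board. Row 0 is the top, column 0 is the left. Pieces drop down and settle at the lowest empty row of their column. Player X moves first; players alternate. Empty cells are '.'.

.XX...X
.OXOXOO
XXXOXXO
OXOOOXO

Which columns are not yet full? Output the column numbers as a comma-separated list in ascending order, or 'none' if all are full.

Answer: 0,3,4,5

Derivation:
col 0: top cell = '.' → open
col 1: top cell = 'X' → FULL
col 2: top cell = 'X' → FULL
col 3: top cell = '.' → open
col 4: top cell = '.' → open
col 5: top cell = '.' → open
col 6: top cell = 'X' → FULL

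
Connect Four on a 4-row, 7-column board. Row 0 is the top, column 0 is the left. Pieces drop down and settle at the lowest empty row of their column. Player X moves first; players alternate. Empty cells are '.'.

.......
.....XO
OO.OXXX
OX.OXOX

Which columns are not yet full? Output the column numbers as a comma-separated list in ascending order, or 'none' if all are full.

col 0: top cell = '.' → open
col 1: top cell = '.' → open
col 2: top cell = '.' → open
col 3: top cell = '.' → open
col 4: top cell = '.' → open
col 5: top cell = '.' → open
col 6: top cell = '.' → open

Answer: 0,1,2,3,4,5,6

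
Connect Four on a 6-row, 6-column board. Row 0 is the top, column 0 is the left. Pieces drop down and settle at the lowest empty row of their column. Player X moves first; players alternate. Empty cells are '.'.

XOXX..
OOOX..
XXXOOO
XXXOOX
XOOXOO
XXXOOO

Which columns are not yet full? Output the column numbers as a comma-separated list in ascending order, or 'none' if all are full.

Answer: 4,5

Derivation:
col 0: top cell = 'X' → FULL
col 1: top cell = 'O' → FULL
col 2: top cell = 'X' → FULL
col 3: top cell = 'X' → FULL
col 4: top cell = '.' → open
col 5: top cell = '.' → open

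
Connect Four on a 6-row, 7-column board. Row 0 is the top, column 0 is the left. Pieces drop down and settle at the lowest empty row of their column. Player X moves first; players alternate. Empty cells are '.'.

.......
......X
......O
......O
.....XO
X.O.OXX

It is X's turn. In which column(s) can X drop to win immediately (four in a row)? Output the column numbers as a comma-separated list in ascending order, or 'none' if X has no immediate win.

col 0: drop X → no win
col 1: drop X → no win
col 2: drop X → no win
col 3: drop X → no win
col 4: drop X → no win
col 5: drop X → no win
col 6: drop X → no win

Answer: none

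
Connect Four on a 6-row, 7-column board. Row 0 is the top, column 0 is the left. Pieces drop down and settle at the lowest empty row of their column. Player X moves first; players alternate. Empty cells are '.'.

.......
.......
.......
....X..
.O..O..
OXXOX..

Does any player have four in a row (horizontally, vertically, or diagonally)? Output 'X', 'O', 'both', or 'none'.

none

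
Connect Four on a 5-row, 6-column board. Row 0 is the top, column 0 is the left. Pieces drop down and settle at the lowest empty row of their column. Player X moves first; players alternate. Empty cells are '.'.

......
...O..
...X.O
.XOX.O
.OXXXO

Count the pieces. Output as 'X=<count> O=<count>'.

X=6 O=6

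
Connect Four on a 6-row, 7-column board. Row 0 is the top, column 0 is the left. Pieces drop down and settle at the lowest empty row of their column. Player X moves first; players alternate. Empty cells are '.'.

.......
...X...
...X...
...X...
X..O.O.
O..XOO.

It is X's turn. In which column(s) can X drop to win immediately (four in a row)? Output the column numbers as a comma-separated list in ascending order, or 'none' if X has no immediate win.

col 0: drop X → no win
col 1: drop X → no win
col 2: drop X → no win
col 3: drop X → WIN!
col 4: drop X → no win
col 5: drop X → no win
col 6: drop X → no win

Answer: 3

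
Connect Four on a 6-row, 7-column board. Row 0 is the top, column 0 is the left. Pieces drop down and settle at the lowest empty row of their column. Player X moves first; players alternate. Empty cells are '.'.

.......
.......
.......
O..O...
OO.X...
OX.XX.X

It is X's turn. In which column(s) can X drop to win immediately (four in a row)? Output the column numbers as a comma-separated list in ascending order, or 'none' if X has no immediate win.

col 0: drop X → no win
col 1: drop X → no win
col 2: drop X → WIN!
col 3: drop X → no win
col 4: drop X → no win
col 5: drop X → WIN!
col 6: drop X → no win

Answer: 2,5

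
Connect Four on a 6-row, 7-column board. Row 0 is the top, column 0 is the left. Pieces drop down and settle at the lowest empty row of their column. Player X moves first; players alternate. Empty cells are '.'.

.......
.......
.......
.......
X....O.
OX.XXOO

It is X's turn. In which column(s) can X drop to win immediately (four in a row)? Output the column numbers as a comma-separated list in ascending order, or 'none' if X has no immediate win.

col 0: drop X → no win
col 1: drop X → no win
col 2: drop X → WIN!
col 3: drop X → no win
col 4: drop X → no win
col 5: drop X → no win
col 6: drop X → no win

Answer: 2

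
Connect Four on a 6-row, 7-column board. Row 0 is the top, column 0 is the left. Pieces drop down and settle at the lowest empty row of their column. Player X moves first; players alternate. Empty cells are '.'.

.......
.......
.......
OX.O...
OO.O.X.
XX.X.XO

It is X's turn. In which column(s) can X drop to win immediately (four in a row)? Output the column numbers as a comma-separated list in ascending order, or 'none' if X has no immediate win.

Answer: 2

Derivation:
col 0: drop X → no win
col 1: drop X → no win
col 2: drop X → WIN!
col 3: drop X → no win
col 4: drop X → no win
col 5: drop X → no win
col 6: drop X → no win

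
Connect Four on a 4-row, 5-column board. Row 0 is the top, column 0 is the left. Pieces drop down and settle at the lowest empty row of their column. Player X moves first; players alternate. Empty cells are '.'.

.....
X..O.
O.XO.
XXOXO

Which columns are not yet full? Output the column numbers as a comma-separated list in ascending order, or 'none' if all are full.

col 0: top cell = '.' → open
col 1: top cell = '.' → open
col 2: top cell = '.' → open
col 3: top cell = '.' → open
col 4: top cell = '.' → open

Answer: 0,1,2,3,4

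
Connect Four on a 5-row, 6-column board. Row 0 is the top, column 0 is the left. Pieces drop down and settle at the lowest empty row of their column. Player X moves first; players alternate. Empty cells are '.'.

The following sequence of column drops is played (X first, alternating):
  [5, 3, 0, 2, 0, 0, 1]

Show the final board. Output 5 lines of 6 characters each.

Answer: ......
......
O.....
X.....
XXOO.X

Derivation:
Move 1: X drops in col 5, lands at row 4
Move 2: O drops in col 3, lands at row 4
Move 3: X drops in col 0, lands at row 4
Move 4: O drops in col 2, lands at row 4
Move 5: X drops in col 0, lands at row 3
Move 6: O drops in col 0, lands at row 2
Move 7: X drops in col 1, lands at row 4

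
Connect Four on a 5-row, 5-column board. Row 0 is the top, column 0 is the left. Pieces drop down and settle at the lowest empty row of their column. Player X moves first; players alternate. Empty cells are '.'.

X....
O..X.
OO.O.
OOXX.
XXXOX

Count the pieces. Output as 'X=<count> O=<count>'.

X=8 O=7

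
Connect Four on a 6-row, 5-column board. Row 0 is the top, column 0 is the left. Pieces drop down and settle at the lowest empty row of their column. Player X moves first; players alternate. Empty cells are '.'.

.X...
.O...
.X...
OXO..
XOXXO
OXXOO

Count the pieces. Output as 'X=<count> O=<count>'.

X=8 O=8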